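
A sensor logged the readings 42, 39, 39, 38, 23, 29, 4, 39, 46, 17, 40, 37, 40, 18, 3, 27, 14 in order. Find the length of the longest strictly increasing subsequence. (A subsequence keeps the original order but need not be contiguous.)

4

Let dp[i] be the length of the longest such subsequence ending at index i:
i:      1  2  3  4  5  6  7  8  9 10 11 12 13 14 15 16 17
a[i]:  42 39 39 38 23 29  4 39 46 17 40 37 40 18  3 27 14
dp:     1  1  1  1  1  2  1  3  4  2  4  3  4  3  1  4  2
Maximum dp value is 4.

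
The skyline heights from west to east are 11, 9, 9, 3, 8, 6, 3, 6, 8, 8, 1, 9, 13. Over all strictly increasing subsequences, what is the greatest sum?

39

Let S[i] be the best sum of a strictly increasing subsequence ending at i:
i:      1  2  3  4  5  6  7  8  9 10 11 12 13
a[i]:  11  9  9  3  8  6  3  6  8  8  1  9 13
S:     11  9  9  3 11  9  3  9 17 17  1 26 39
Maximum is 39 (e.g. 3 + 6 + 8 + 9 + 13).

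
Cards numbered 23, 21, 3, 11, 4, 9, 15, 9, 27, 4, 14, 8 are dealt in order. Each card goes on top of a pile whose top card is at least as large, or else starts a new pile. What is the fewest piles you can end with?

5

Place each on the leftmost legal pile:
23 → new pile 1 (tops now [23])
21 → pile 1 (tops now [21])
3 → pile 1 (tops now [3])
11 → new pile 2 (tops now [3, 11])
4 → pile 2 (tops now [3, 4])
9 → new pile 3 (tops now [3, 4, 9])
15 → new pile 4 (tops now [3, 4, 9, 15])
9 → pile 3 (tops now [3, 4, 9, 15])
27 → new pile 5 (tops now [3, 4, 9, 15, 27])
4 → pile 2 (tops now [3, 4, 9, 15, 27])
14 → pile 4 (tops now [3, 4, 9, 14, 27])
8 → pile 3 (tops now [3, 4, 8, 14, 27])
Five piles.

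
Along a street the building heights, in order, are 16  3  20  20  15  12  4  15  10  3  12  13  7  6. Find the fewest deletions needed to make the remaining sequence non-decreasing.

Fewest deletions = n − (longest non-decreasing subsequence).
i:      1  2  3  4  5  6  7  8  9 10 11 12 13 14
a[i]:  16  3 20 20 15 12  4 15 10  3 12 13  7  6
dp:     1  1  2  3  2  2  2  3  3  2  4  5  3  3
max dp = 5, so deletions = 14 − 5 = 9.

9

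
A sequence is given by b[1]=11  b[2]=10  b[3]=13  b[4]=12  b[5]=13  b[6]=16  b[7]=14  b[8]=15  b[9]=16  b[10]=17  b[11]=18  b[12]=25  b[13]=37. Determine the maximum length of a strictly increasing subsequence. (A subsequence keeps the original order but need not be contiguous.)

10

Track the smallest tail for each achievable length (strict):
11 → extends → [11]
10 → replaces 11 → [10]
13 → extends → [10, 13]
12 → replaces 13 → [10, 12]
13 → extends → [10, 12, 13]
16 → extends → [10, 12, 13, 16]
14 → replaces 16 → [10, 12, 13, 14]
15 → extends → [10, 12, 13, 14, 15]
16 → extends → [10, 12, 13, 14, 15, 16]
17 → extends → [10, 12, 13, 14, 15, 16, 17]
18 → extends → [10, 12, 13, 14, 15, 16, 17, 18]
25 → extends → [10, 12, 13, 14, 15, 16, 17, 18, 25]
37 → extends → [10, 12, 13, 14, 15, 16, 17, 18, 25, 37]
Ten tails, so the longest strictly increasing subsequence has length 10 (e.g. 11, 12, 13, 14, 15, 16, 17, 18, 25, 37).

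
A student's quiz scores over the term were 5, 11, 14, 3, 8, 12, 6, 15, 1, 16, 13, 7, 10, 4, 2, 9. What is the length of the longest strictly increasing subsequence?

Track the smallest tail for each achievable length (strict):
5 → extends → [5]
11 → extends → [5, 11]
14 → extends → [5, 11, 14]
3 → replaces 5 → [3, 11, 14]
8 → replaces 11 → [3, 8, 14]
12 → replaces 14 → [3, 8, 12]
6 → replaces 8 → [3, 6, 12]
15 → extends → [3, 6, 12, 15]
1 → replaces 3 → [1, 6, 12, 15]
16 → extends → [1, 6, 12, 15, 16]
13 → replaces 15 → [1, 6, 12, 13, 16]
7 → replaces 12 → [1, 6, 7, 13, 16]
10 → replaces 13 → [1, 6, 7, 10, 16]
4 → replaces 6 → [1, 4, 7, 10, 16]
2 → replaces 4 → [1, 2, 7, 10, 16]
9 → replaces 10 → [1, 2, 7, 9, 16]
Five tails, so the longest strictly increasing subsequence has length 5 (e.g. 5, 11, 14, 15, 16).

5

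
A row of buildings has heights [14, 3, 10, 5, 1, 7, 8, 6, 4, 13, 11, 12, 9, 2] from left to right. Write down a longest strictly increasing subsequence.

3, 5, 7, 8, 11, 12

Patience tails give the LIS length; then backtrack through the dp parents:
14 → extends → [14]
3 → replaces 14 → [3]
10 → extends → [3, 10]
5 → replaces 10 → [3, 5]
1 → replaces 3 → [1, 5]
7 → extends → [1, 5, 7]
8 → extends → [1, 5, 7, 8]
6 → replaces 7 → [1, 5, 6, 8]
4 → replaces 5 → [1, 4, 6, 8]
13 → extends → [1, 4, 6, 8, 13]
11 → replaces 13 → [1, 4, 6, 8, 11]
12 → extends → [1, 4, 6, 8, 11, 12]
9 → replaces 11 → [1, 4, 6, 8, 9, 12]
2 → replaces 4 → [1, 2, 6, 8, 9, 12]
Length 6; one witness is 3, 5, 7, 8, 11, 12.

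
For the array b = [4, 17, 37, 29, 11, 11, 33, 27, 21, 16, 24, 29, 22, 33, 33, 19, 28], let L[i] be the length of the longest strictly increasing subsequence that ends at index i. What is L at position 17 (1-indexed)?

5

dp[i] = 1 + max{dp[j] : j<i, b[j]<b[i]} (or 1 if no such j):
i:      1  2  3  4  5  6  7  8  9 10 11 12 13 14 15 16 17
b[i]:   4 17 37 29 11 11 33 27 21 16 24 29 22 33 33 19 28
dp:     1  2  3  3  2  2  4  3  3  3  4  5  4  6  6  4  5
At index 17 the value is 5.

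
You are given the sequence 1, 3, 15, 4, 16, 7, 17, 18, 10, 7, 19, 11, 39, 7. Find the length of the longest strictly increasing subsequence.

8

Let dp[i] be the length of the longest such subsequence ending at index i:
i:      1  2  3  4  5  6  7  8  9 10 11 12 13 14
a[i]:   1  3 15  4 16  7 17 18 10  7 19 11 39  7
dp:     1  2  3  3  4  4  5  6  5  4  7  6  8  4
Maximum dp value is 8.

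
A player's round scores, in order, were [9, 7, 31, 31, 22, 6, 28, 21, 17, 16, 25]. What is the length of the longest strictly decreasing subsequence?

Negate each value so 'decreasing' becomes 'increasing', then run patience tails on the negated sequence:
-9 → extends → [-9]
-7 → extends → [-9, -7]
-31 → replaces -9 → [-31, -7]
-31 → already a tail → [-31, -7]
-22 → replaces -7 → [-31, -22]
-6 → extends → [-31, -22, -6]
-28 → replaces -22 → [-31, -28, -6]
-21 → replaces -6 → [-31, -28, -21]
-17 → extends → [-31, -28, -21, -17]
-16 → extends → [-31, -28, -21, -17, -16]
-25 → replaces -21 → [-31, -28, -25, -17, -16]
Five tails, so the longest strictly decreasing subsequence of the original has length 5.

5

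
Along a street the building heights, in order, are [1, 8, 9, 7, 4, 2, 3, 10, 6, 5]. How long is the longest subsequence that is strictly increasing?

4

Let dp[i] be the length of the longest such subsequence ending at index i:
i:      1  2  3  4  5  6  7  8  9 10
a[i]:   1  8  9  7  4  2  3 10  6  5
dp:     1  2  3  2  2  2  3  4  4  4
Maximum dp value is 4.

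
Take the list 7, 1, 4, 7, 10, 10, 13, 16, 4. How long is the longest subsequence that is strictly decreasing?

2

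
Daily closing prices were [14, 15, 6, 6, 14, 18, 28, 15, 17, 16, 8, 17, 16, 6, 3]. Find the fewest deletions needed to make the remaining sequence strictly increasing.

Fewest deletions = n − (longest strictly increasing subsequence).
Patience tails:
14 → extends → [14]
15 → extends → [14, 15]
6 → replaces 14 → [6, 15]
6 → already a tail → [6, 15]
14 → replaces 15 → [6, 14]
18 → extends → [6, 14, 18]
28 → extends → [6, 14, 18, 28]
15 → replaces 18 → [6, 14, 15, 28]
17 → replaces 28 → [6, 14, 15, 17]
16 → replaces 17 → [6, 14, 15, 16]
8 → replaces 14 → [6, 8, 15, 16]
17 → extends → [6, 8, 15, 16, 17]
16 → already a tail → [6, 8, 15, 16, 17]
6 → already a tail → [6, 8, 15, 16, 17]
3 → replaces 6 → [3, 8, 15, 16, 17]
Longest strictly increasing subsequence has length 5, so deletions = 15 − 5 = 10.

10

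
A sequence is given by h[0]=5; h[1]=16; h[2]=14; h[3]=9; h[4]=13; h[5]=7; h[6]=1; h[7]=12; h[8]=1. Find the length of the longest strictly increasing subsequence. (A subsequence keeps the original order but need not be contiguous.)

3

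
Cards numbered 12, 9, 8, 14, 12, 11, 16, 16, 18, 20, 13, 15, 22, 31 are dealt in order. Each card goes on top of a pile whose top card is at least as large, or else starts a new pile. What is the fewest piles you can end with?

7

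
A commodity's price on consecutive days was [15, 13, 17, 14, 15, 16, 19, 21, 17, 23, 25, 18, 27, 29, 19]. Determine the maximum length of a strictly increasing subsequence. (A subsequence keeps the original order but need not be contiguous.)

10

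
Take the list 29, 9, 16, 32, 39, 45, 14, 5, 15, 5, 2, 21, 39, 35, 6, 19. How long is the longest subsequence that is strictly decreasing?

Let dp[i] be the longest strictly decreasing subsequence ending at i:
i:      1  2  3  4  5  6  7  8  9 10 11 12 13 14 15 16
a[i]:  29  9 16 32 39 45 14  5 15  5  2 21 39 35  6 19
dp:     1  2  2  1  1  1  3  4  3  4  5  2  2  3  4  4
Maximum is 5.

5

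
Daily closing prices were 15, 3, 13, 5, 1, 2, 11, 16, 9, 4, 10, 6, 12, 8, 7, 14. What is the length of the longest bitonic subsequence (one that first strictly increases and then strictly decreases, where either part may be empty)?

inc[i] = longest strictly increasing subsequence ending at i; dec[i] = longest strictly decreasing subsequence starting at i:
i:      1  2  3  4  5  6  7  8  9 10 11 12 13 14 15 16
a[i]:  15  3 13  5  1  2 11 16  9  4 10  6 12  8  7 14
inc:    1  1  2  2  1  2  3  4  3  3  4  4  5  5  5  6
dec:    6  2  5  2  1  1  4  4  3  1  3  1  3  2  1  1
Best peak at i=8 (value 16): inc=4, dec=4, length 4+4−1 = 7.

7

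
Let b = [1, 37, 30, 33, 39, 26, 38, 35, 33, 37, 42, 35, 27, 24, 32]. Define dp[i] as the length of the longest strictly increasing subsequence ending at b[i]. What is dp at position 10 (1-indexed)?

dp[i] = 1 + max{dp[j] : j<i, b[j]<b[i]} (or 1 if no such j):
i:      1  2  3  4  5  6  7  8  9 10 11 12 13 14 15
b[i]:   1 37 30 33 39 26 38 35 33 37 42 35 27 24 32
dp:     1  2  2  3  4  2  4  4  3  5  6  4  3  2  4
At index 10 the value is 5.

5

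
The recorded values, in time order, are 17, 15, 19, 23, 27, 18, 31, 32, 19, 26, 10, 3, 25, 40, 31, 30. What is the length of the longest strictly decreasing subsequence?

4

Let dp[i] be the longest strictly decreasing subsequence ending at i:
i:      1  2  3  4  5  6  7  8  9 10 11 12 13 14 15 16
a[i]:  17 15 19 23 27 18 31 32 19 26 10  3 25 40 31 30
dp:     1  2  1  1  1  2  1  1  2  2  3  4  3  1  2  3
Maximum is 4.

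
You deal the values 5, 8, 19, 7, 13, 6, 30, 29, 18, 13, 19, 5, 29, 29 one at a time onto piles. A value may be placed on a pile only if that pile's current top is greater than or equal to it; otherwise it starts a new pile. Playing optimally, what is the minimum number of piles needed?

6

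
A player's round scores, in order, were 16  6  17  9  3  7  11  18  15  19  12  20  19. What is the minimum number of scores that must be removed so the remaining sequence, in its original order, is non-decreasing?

Fewest deletions = n − (longest non-decreasing subsequence).
Patience tails:
16 → extends → [16]
6 → replaces 16 → [6]
17 → extends → [6, 17]
9 → replaces 17 → [6, 9]
3 → replaces 6 → [3, 9]
7 → replaces 9 → [3, 7]
11 → extends → [3, 7, 11]
18 → extends → [3, 7, 11, 18]
15 → replaces 18 → [3, 7, 11, 15]
19 → extends → [3, 7, 11, 15, 19]
12 → replaces 15 → [3, 7, 11, 12, 19]
20 → extends → [3, 7, 11, 12, 19, 20]
19 → replaces 20 → [3, 7, 11, 12, 19, 19]
Longest non-decreasing subsequence has length 6, so deletions = 13 − 6 = 7.

7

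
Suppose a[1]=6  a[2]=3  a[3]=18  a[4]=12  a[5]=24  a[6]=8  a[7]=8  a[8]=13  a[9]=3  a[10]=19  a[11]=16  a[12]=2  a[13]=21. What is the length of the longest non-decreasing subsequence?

6

Track the smallest tail for each achievable length (allowing ties):
6 → extends → [6]
3 → replaces 6 → [3]
18 → extends → [3, 18]
12 → replaces 18 → [3, 12]
24 → extends → [3, 12, 24]
8 → replaces 12 → [3, 8, 24]
8 → replaces 24 → [3, 8, 8]
13 → extends → [3, 8, 8, 13]
3 → replaces 8 → [3, 3, 8, 13]
19 → extends → [3, 3, 8, 13, 19]
16 → replaces 19 → [3, 3, 8, 13, 16]
2 → replaces 3 → [2, 3, 8, 13, 16]
21 → extends → [2, 3, 8, 13, 16, 21]
Six tails, so the longest non-decreasing subsequence has length 6 (e.g. 6, 8, 8, 13, 19, 21).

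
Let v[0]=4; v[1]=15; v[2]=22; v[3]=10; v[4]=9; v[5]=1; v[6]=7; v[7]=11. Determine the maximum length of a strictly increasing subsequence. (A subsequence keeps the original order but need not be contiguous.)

3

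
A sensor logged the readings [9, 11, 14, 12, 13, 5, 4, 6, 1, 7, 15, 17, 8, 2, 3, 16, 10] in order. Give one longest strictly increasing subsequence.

9, 11, 12, 13, 15, 17

Patience tails give the LIS length; then backtrack through the dp parents:
9 → extends → [9]
11 → extends → [9, 11]
14 → extends → [9, 11, 14]
12 → replaces 14 → [9, 11, 12]
13 → extends → [9, 11, 12, 13]
5 → replaces 9 → [5, 11, 12, 13]
4 → replaces 5 → [4, 11, 12, 13]
6 → replaces 11 → [4, 6, 12, 13]
1 → replaces 4 → [1, 6, 12, 13]
7 → replaces 12 → [1, 6, 7, 13]
15 → extends → [1, 6, 7, 13, 15]
17 → extends → [1, 6, 7, 13, 15, 17]
8 → replaces 13 → [1, 6, 7, 8, 15, 17]
2 → replaces 6 → [1, 2, 7, 8, 15, 17]
3 → replaces 7 → [1, 2, 3, 8, 15, 17]
16 → replaces 17 → [1, 2, 3, 8, 15, 16]
10 → replaces 15 → [1, 2, 3, 8, 10, 16]
Length 6; one witness is 9, 11, 12, 13, 15, 17.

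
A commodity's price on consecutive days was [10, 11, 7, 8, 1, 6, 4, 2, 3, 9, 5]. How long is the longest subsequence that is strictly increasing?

Track the smallest tail for each achievable length (strict):
10 → extends → [10]
11 → extends → [10, 11]
7 → replaces 10 → [7, 11]
8 → replaces 11 → [7, 8]
1 → replaces 7 → [1, 8]
6 → replaces 8 → [1, 6]
4 → replaces 6 → [1, 4]
2 → replaces 4 → [1, 2]
3 → extends → [1, 2, 3]
9 → extends → [1, 2, 3, 9]
5 → replaces 9 → [1, 2, 3, 5]
Four tails, so the longest strictly increasing subsequence has length 4 (e.g. 1, 2, 3, 9).

4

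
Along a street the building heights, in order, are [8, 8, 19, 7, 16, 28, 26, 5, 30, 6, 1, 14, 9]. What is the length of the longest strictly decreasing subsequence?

Let dp[i] be the longest strictly decreasing subsequence ending at i:
i:      1  2  3  4  5  6  7  8  9 10 11 12 13
a[i]:   8  8 19  7 16 28 26  5 30  6  1 14  9
dp:     1  1  1  2  2  1  2  3  1  3  4  3  4
Maximum is 4.

4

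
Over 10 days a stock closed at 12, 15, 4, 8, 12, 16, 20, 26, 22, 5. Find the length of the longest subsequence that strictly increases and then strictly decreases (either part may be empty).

inc[i] = longest strictly increasing subsequence ending at i; dec[i] = longest strictly decreasing subsequence starting at i:
i:      1  2  3  4  5  6  7  8  9 10
a[i]:  12 15  4  8 12 16 20 26 22  5
inc:    1  2  1  2  3  4  5  6  6  2
dec:    3  3  1  2  2  2  2  3  2  1
Best peak at i=8 (value 26): inc=6, dec=3, length 6+3−1 = 8.

8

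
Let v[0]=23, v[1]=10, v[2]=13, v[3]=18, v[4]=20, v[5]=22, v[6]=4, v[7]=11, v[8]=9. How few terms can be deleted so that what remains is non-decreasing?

4

Fewest deletions = n − (longest non-decreasing subsequence).
i:      0  1  2  3  4  5  6  7  8
v[i]:  23 10 13 18 20 22  4 11  9
dp:     1  1  2  3  4  5  1  2  2
max dp = 5, so deletions = 9 − 5 = 4.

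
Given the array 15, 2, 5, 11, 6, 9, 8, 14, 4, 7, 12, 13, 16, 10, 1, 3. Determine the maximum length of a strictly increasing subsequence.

7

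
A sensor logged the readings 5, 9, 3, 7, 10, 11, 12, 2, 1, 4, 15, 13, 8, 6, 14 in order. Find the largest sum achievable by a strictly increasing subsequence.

Let S[i] be the best sum of a strictly increasing subsequence ending at i:
i:      1  2  3  4  5  6  7  8  9 10 11 12 13 14 15
a[i]:   5  9  3  7 10 11 12  2  1  4 15 13  8  6 14
S:      5 14  3 12 24 35 47  2  1  7 62 60 20 13 74
Maximum is 74 (e.g. 5 + 9 + 10 + 11 + 12 + 13 + 14).

74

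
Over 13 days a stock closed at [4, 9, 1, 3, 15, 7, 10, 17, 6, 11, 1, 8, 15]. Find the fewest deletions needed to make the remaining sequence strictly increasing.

7

Fewest deletions = n − (longest strictly increasing subsequence).
i:      1  2  3  4  5  6  7  8  9 10 11 12 13
a[i]:   4  9  1  3 15  7 10 17  6 11  1  8 15
dp:     1  2  1  2  3  3  4  5  3  5  1  4  6
max dp = 6, so deletions = 13 − 6 = 7.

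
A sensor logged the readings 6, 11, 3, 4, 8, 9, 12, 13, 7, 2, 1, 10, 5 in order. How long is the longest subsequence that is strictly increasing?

Track the smallest tail for each achievable length (strict):
6 → extends → [6]
11 → extends → [6, 11]
3 → replaces 6 → [3, 11]
4 → replaces 11 → [3, 4]
8 → extends → [3, 4, 8]
9 → extends → [3, 4, 8, 9]
12 → extends → [3, 4, 8, 9, 12]
13 → extends → [3, 4, 8, 9, 12, 13]
7 → replaces 8 → [3, 4, 7, 9, 12, 13]
2 → replaces 3 → [2, 4, 7, 9, 12, 13]
1 → replaces 2 → [1, 4, 7, 9, 12, 13]
10 → replaces 12 → [1, 4, 7, 9, 10, 13]
5 → replaces 7 → [1, 4, 5, 9, 10, 13]
Six tails, so the longest strictly increasing subsequence has length 6 (e.g. 3, 4, 8, 9, 12, 13).

6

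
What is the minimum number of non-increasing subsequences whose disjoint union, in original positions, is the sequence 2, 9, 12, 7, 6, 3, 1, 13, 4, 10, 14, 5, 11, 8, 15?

Place each on the leftmost legal pile:
2 → new pile 1 (tops now [2])
9 → new pile 2 (tops now [2, 9])
12 → new pile 3 (tops now [2, 9, 12])
7 → pile 2 (tops now [2, 7, 12])
6 → pile 2 (tops now [2, 6, 12])
3 → pile 2 (tops now [2, 3, 12])
1 → pile 1 (tops now [1, 3, 12])
13 → new pile 4 (tops now [1, 3, 12, 13])
4 → pile 3 (tops now [1, 3, 4, 13])
10 → pile 4 (tops now [1, 3, 4, 10])
14 → new pile 5 (tops now [1, 3, 4, 10, 14])
5 → pile 4 (tops now [1, 3, 4, 5, 14])
11 → pile 5 (tops now [1, 3, 4, 5, 11])
8 → pile 5 (tops now [1, 3, 4, 5, 8])
15 → new pile 6 (tops now [1, 3, 4, 5, 8, 15])
Six piles.

6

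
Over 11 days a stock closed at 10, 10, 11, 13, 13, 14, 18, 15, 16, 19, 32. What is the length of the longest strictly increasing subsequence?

8

Track the smallest tail for each achievable length (strict):
10 → extends → [10]
10 → already a tail → [10]
11 → extends → [10, 11]
13 → extends → [10, 11, 13]
13 → already a tail → [10, 11, 13]
14 → extends → [10, 11, 13, 14]
18 → extends → [10, 11, 13, 14, 18]
15 → replaces 18 → [10, 11, 13, 14, 15]
16 → extends → [10, 11, 13, 14, 15, 16]
19 → extends → [10, 11, 13, 14, 15, 16, 19]
32 → extends → [10, 11, 13, 14, 15, 16, 19, 32]
Eight tails, so the longest strictly increasing subsequence has length 8 (e.g. 10, 11, 13, 14, 15, 16, 19, 32).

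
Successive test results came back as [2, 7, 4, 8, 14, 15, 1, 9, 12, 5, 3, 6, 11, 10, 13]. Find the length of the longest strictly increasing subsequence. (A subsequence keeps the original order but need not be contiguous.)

6

Track the smallest tail for each achievable length (strict):
2 → extends → [2]
7 → extends → [2, 7]
4 → replaces 7 → [2, 4]
8 → extends → [2, 4, 8]
14 → extends → [2, 4, 8, 14]
15 → extends → [2, 4, 8, 14, 15]
1 → replaces 2 → [1, 4, 8, 14, 15]
9 → replaces 14 → [1, 4, 8, 9, 15]
12 → replaces 15 → [1, 4, 8, 9, 12]
5 → replaces 8 → [1, 4, 5, 9, 12]
3 → replaces 4 → [1, 3, 5, 9, 12]
6 → replaces 9 → [1, 3, 5, 6, 12]
11 → replaces 12 → [1, 3, 5, 6, 11]
10 → replaces 11 → [1, 3, 5, 6, 10]
13 → extends → [1, 3, 5, 6, 10, 13]
Six tails, so the longest strictly increasing subsequence has length 6 (e.g. 2, 7, 8, 9, 12, 13).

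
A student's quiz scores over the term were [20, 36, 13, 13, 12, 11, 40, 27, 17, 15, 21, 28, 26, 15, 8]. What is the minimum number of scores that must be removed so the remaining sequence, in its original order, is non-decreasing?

Fewest deletions = n − (longest non-decreasing subsequence).
i:      1  2  3  4  5  6  7  8  9 10 11 12 13 14 15
a[i]:  20 36 13 13 12 11 40 27 17 15 21 28 26 15  8
dp:     1  2  1  2  1  1  3  3  3  3  4  5  5  4  1
max dp = 5, so deletions = 15 − 5 = 10.

10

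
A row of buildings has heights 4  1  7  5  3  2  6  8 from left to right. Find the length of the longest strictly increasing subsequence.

Track the smallest tail for each achievable length (strict):
4 → extends → [4]
1 → replaces 4 → [1]
7 → extends → [1, 7]
5 → replaces 7 → [1, 5]
3 → replaces 5 → [1, 3]
2 → replaces 3 → [1, 2]
6 → extends → [1, 2, 6]
8 → extends → [1, 2, 6, 8]
Four tails, so the longest strictly increasing subsequence has length 4 (e.g. 4, 5, 6, 8).

4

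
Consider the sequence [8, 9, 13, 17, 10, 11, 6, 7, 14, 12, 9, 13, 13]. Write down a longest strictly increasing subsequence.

Patience tails give the LIS length; then backtrack through the dp parents:
8 → extends → [8]
9 → extends → [8, 9]
13 → extends → [8, 9, 13]
17 → extends → [8, 9, 13, 17]
10 → replaces 13 → [8, 9, 10, 17]
11 → replaces 17 → [8, 9, 10, 11]
6 → replaces 8 → [6, 9, 10, 11]
7 → replaces 9 → [6, 7, 10, 11]
14 → extends → [6, 7, 10, 11, 14]
12 → replaces 14 → [6, 7, 10, 11, 12]
9 → replaces 10 → [6, 7, 9, 11, 12]
13 → extends → [6, 7, 9, 11, 12, 13]
13 → already a tail → [6, 7, 9, 11, 12, 13]
Length 6; one witness is 8, 9, 10, 11, 12, 13.

8, 9, 10, 11, 12, 13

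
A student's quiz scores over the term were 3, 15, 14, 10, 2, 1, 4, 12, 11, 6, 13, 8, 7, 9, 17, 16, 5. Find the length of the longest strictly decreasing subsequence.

7

Negate each value so 'decreasing' becomes 'increasing', then run patience tails on the negated sequence:
-3 → extends → [-3]
-15 → replaces -3 → [-15]
-14 → extends → [-15, -14]
-10 → extends → [-15, -14, -10]
-2 → extends → [-15, -14, -10, -2]
-1 → extends → [-15, -14, -10, -2, -1]
-4 → replaces -2 → [-15, -14, -10, -4, -1]
-12 → replaces -10 → [-15, -14, -12, -4, -1]
-11 → replaces -4 → [-15, -14, -12, -11, -1]
-6 → replaces -1 → [-15, -14, -12, -11, -6]
-13 → replaces -12 → [-15, -14, -13, -11, -6]
-8 → replaces -6 → [-15, -14, -13, -11, -8]
-7 → extends → [-15, -14, -13, -11, -8, -7]
-9 → replaces -8 → [-15, -14, -13, -11, -9, -7]
-17 → replaces -15 → [-17, -14, -13, -11, -9, -7]
-16 → replaces -14 → [-17, -16, -13, -11, -9, -7]
-5 → extends → [-17, -16, -13, -11, -9, -7, -5]
Seven tails, so the longest strictly decreasing subsequence of the original has length 7.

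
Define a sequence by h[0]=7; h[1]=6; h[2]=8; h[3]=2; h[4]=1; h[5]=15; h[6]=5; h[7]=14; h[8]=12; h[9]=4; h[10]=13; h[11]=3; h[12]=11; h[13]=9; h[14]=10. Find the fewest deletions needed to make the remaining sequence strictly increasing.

Fewest deletions = n − (longest strictly increasing subsequence).
i:      0  1  2  3  4  5  6  7  8  9 10 11 12 13 14
h[i]:   7  6  8  2  1 15  5 14 12  4 13  3 11  9 10
dp:     1  1  2  1  1  3  2  3  3  2  4  2  3  3  4
max dp = 4, so deletions = 15 − 4 = 11.

11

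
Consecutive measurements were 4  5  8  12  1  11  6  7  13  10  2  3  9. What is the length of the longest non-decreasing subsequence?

Track the smallest tail for each achievable length (allowing ties):
4 → extends → [4]
5 → extends → [4, 5]
8 → extends → [4, 5, 8]
12 → extends → [4, 5, 8, 12]
1 → replaces 4 → [1, 5, 8, 12]
11 → replaces 12 → [1, 5, 8, 11]
6 → replaces 8 → [1, 5, 6, 11]
7 → replaces 11 → [1, 5, 6, 7]
13 → extends → [1, 5, 6, 7, 13]
10 → replaces 13 → [1, 5, 6, 7, 10]
2 → replaces 5 → [1, 2, 6, 7, 10]
3 → replaces 6 → [1, 2, 3, 7, 10]
9 → replaces 10 → [1, 2, 3, 7, 9]
Five tails, so the longest non-decreasing subsequence has length 5 (e.g. 4, 5, 8, 12, 13).

5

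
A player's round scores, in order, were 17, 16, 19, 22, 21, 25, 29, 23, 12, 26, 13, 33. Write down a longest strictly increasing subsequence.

17, 19, 22, 25, 29, 33

Patience tails give the LIS length; then backtrack through the dp parents:
17 → extends → [17]
16 → replaces 17 → [16]
19 → extends → [16, 19]
22 → extends → [16, 19, 22]
21 → replaces 22 → [16, 19, 21]
25 → extends → [16, 19, 21, 25]
29 → extends → [16, 19, 21, 25, 29]
23 → replaces 25 → [16, 19, 21, 23, 29]
12 → replaces 16 → [12, 19, 21, 23, 29]
26 → replaces 29 → [12, 19, 21, 23, 26]
13 → replaces 19 → [12, 13, 21, 23, 26]
33 → extends → [12, 13, 21, 23, 26, 33]
Length 6; one witness is 17, 19, 22, 25, 29, 33.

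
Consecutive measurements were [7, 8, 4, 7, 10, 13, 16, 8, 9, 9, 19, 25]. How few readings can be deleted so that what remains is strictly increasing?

5

Fewest deletions = n − (longest strictly increasing subsequence).
i:      1  2  3  4  5  6  7  8  9 10 11 12
a[i]:   7  8  4  7 10 13 16  8  9  9 19 25
dp:     1  2  1  2  3  4  5  3  4  4  6  7
max dp = 7, so deletions = 12 − 7 = 5.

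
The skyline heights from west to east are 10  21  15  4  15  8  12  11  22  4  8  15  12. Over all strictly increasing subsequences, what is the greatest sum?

Let S[i] be the best sum of a strictly increasing subsequence ending at i:
i:      1  2  3  4  5  6  7  8  9 10 11 12 13
a[i]:  10 21 15  4 15  8 12 11 22  4  8 15 12
S:     10 31 25  4 25 12 24 23 53  4 12 39 35
Maximum is 53 (e.g. 10 + 21 + 22).

53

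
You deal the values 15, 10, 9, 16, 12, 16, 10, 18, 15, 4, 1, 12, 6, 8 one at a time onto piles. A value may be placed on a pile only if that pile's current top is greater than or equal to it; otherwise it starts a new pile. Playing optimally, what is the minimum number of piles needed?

4

The minimum number of non-increasing subsequences covering a sequence equals the length of its longest strictly increasing subsequence.
LIS length is 4 (e.g. 10, 12, 16, 18), so 4 piles are needed.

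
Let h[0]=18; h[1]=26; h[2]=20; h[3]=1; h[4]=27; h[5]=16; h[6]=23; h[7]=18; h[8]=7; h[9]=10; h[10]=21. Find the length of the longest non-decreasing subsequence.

4

Let dp[i] be the length of the longest such subsequence ending at index i:
i:      0  1  2  3  4  5  6  7  8  9 10
h[i]:  18 26 20  1 27 16 23 18  7 10 21
dp:     1  2  2  1  3  2  3  3  2  3  4
Maximum dp value is 4.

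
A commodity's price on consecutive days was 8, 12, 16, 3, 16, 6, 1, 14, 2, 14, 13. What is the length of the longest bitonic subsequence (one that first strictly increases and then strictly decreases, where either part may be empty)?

5

inc[i] = longest strictly increasing subsequence ending at i; dec[i] = longest strictly decreasing subsequence starting at i:
i:      1  2  3  4  5  6  7  8  9 10 11
a[i]:   8 12 16  3 16  6  1 14  2 14 13
inc:    1  2  3  1  3  2  1  3  2  3  3
dec:    3  3  3  2  3  2  1  2  1  2  1
Best peak at i=3 (value 16): inc=3, dec=3, length 3+3−1 = 5.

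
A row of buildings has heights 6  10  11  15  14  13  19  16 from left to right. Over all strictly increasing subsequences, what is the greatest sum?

61

Let S[i] be the best sum of a strictly increasing subsequence ending at i:
i:      1  2  3  4  5  6  7  8
a[i]:   6 10 11 15 14 13 19 16
S:      6 16 27 42 41 40 61 58
Maximum is 61 (e.g. 6 + 10 + 11 + 15 + 19).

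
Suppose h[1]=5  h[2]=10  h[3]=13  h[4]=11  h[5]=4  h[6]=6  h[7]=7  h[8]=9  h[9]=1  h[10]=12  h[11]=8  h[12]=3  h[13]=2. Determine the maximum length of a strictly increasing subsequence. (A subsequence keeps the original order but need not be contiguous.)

5

Let dp[i] be the length of the longest such subsequence ending at index i:
i:      1  2  3  4  5  6  7  8  9 10 11 12 13
h[i]:   5 10 13 11  4  6  7  9  1 12  8  3  2
dp:     1  2  3  3  1  2  3  4  1  5  4  2  2
Maximum dp value is 5.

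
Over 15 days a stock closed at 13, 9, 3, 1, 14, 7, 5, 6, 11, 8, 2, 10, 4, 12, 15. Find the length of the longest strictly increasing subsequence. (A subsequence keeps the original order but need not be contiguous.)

7

Let dp[i] be the length of the longest such subsequence ending at index i:
i:      1  2  3  4  5  6  7  8  9 10 11 12 13 14 15
a[i]:  13  9  3  1 14  7  5  6 11  8  2 10  4 12 15
dp:     1  1  1  1  2  2  2  3  4  4  2  5  3  6  7
Maximum dp value is 7.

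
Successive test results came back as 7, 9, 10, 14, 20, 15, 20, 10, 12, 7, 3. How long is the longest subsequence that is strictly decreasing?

5

Let dp[i] be the longest strictly decreasing subsequence ending at i:
i:      1  2  3  4  5  6  7  8  9 10 11
a[i]:   7  9 10 14 20 15 20 10 12  7  3
dp:     1  1  1  1  1  2  1  3  3  4  5
Maximum is 5.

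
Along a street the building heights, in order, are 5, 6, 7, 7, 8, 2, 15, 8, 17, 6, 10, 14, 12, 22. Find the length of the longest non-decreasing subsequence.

Let dp[i] be the length of the longest such subsequence ending at index i:
i:      1  2  3  4  5  6  7  8  9 10 11 12 13 14
a[i]:   5  6  7  7  8  2 15  8 17  6 10 14 12 22
dp:     1  2  3  4  5  1  6  6  7  3  7  8  8  9
Maximum dp value is 9.

9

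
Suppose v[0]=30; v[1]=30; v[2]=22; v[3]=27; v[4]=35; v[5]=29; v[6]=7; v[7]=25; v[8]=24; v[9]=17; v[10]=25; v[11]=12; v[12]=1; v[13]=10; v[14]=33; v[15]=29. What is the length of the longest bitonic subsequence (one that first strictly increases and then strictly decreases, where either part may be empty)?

9

inc[i] = longest strictly increasing subsequence ending at i; dec[i] = longest strictly decreasing subsequence starting at i:
i:      0  1  2  3  4  5  6  7  8  9 10 11 12 13 14 15
v[i]:  30 30 22 27 35 29  7 25 24 17 25 12  1 10 33 29
inc:    1  1  1  2  3  3  1  2  2  2  3  2  1  2  4  4
dec:    7  7  4  6  7  6  2  5  4  3  3  2  1  1  2  1
Best peak at i=4 (value 35): inc=3, dec=7, length 3+7−1 = 9.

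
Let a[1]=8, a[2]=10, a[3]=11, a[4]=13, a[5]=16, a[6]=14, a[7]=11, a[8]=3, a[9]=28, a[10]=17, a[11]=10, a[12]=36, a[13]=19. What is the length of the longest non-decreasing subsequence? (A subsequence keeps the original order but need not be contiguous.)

Track the smallest tail for each achievable length (allowing ties):
8 → extends → [8]
10 → extends → [8, 10]
11 → extends → [8, 10, 11]
13 → extends → [8, 10, 11, 13]
16 → extends → [8, 10, 11, 13, 16]
14 → replaces 16 → [8, 10, 11, 13, 14]
11 → replaces 13 → [8, 10, 11, 11, 14]
3 → replaces 8 → [3, 10, 11, 11, 14]
28 → extends → [3, 10, 11, 11, 14, 28]
17 → replaces 28 → [3, 10, 11, 11, 14, 17]
10 → replaces 11 → [3, 10, 10, 11, 14, 17]
36 → extends → [3, 10, 10, 11, 14, 17, 36]
19 → replaces 36 → [3, 10, 10, 11, 14, 17, 19]
Seven tails, so the longest non-decreasing subsequence has length 7 (e.g. 8, 10, 11, 13, 16, 28, 36).

7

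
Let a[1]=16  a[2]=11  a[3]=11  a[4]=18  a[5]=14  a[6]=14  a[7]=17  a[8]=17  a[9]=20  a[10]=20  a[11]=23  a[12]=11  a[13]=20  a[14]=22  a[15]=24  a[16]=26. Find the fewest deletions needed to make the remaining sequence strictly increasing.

9

Fewest deletions = n − (longest strictly increasing subsequence).
Patience tails:
16 → extends → [16]
11 → replaces 16 → [11]
11 → already a tail → [11]
18 → extends → [11, 18]
14 → replaces 18 → [11, 14]
14 → already a tail → [11, 14]
17 → extends → [11, 14, 17]
17 → already a tail → [11, 14, 17]
20 → extends → [11, 14, 17, 20]
20 → already a tail → [11, 14, 17, 20]
23 → extends → [11, 14, 17, 20, 23]
11 → already a tail → [11, 14, 17, 20, 23]
20 → already a tail → [11, 14, 17, 20, 23]
22 → replaces 23 → [11, 14, 17, 20, 22]
24 → extends → [11, 14, 17, 20, 22, 24]
26 → extends → [11, 14, 17, 20, 22, 24, 26]
Longest strictly increasing subsequence has length 7, so deletions = 16 − 7 = 9.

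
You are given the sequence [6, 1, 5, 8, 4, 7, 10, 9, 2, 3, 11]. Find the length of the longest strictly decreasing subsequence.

Negate each value so 'decreasing' becomes 'increasing', then run patience tails on the negated sequence:
-6 → extends → [-6]
-1 → extends → [-6, -1]
-5 → replaces -1 → [-6, -5]
-8 → replaces -6 → [-8, -5]
-4 → extends → [-8, -5, -4]
-7 → replaces -5 → [-8, -7, -4]
-10 → replaces -8 → [-10, -7, -4]
-9 → replaces -7 → [-10, -9, -4]
-2 → extends → [-10, -9, -4, -2]
-3 → replaces -2 → [-10, -9, -4, -3]
-11 → replaces -10 → [-11, -9, -4, -3]
Four tails, so the longest strictly decreasing subsequence of the original has length 4.

4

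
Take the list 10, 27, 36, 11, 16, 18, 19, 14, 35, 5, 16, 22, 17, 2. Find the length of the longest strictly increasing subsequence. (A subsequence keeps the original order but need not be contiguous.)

6

Let dp[i] be the length of the longest such subsequence ending at index i:
i:      1  2  3  4  5  6  7  8  9 10 11 12 13 14
a[i]:  10 27 36 11 16 18 19 14 35  5 16 22 17  2
dp:     1  2  3  2  3  4  5  3  6  1  4  6  5  1
Maximum dp value is 6.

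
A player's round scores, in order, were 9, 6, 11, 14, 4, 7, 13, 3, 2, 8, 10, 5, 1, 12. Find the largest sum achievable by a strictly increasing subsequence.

Let S[i] be the best sum of a strictly increasing subsequence ending at i:
i:      1  2  3  4  5  6  7  8  9 10 11 12 13 14
a[i]:   9  6 11 14  4  7 13  3  2  8 10  5  1 12
S:      9  6 20 34  4 13 33  3  2 21 31  9  1 43
Maximum is 43 (e.g. 6 + 7 + 8 + 10 + 12).

43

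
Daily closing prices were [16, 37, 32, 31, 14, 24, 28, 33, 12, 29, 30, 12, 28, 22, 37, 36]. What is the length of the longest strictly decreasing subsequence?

Let dp[i] be the longest strictly decreasing subsequence ending at i:
i:      1  2  3  4  5  6  7  8  9 10 11 12 13 14 15 16
a[i]:  16 37 32 31 14 24 28 33 12 29 30 12 28 22 37 36
dp:     1  1  2  3  4  4  4  2  5  4  4  5  5  6  1  2
Maximum is 6.

6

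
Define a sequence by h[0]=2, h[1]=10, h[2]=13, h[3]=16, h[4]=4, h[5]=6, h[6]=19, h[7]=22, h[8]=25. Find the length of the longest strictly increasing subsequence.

Track the smallest tail for each achievable length (strict):
2 → extends → [2]
10 → extends → [2, 10]
13 → extends → [2, 10, 13]
16 → extends → [2, 10, 13, 16]
4 → replaces 10 → [2, 4, 13, 16]
6 → replaces 13 → [2, 4, 6, 16]
19 → extends → [2, 4, 6, 16, 19]
22 → extends → [2, 4, 6, 16, 19, 22]
25 → extends → [2, 4, 6, 16, 19, 22, 25]
Seven tails, so the longest strictly increasing subsequence has length 7 (e.g. 2, 10, 13, 16, 19, 22, 25).

7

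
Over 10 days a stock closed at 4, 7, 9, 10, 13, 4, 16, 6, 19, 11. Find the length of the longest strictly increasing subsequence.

Let dp[i] be the length of the longest such subsequence ending at index i:
i:      1  2  3  4  5  6  7  8  9 10
a[i]:   4  7  9 10 13  4 16  6 19 11
dp:     1  2  3  4  5  1  6  2  7  5
Maximum dp value is 7.

7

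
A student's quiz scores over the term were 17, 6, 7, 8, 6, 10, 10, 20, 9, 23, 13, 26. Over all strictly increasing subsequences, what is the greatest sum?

100

Let S[i] be the best sum of a strictly increasing subsequence ending at i:
i:       1   2   3   4   5   6   7   8   9  10  11  12
a[i]:   17   6   7   8   6  10  10  20   9  23  13  26
S:      17   6  13  21   6  31  31  51  30  74  44 100
Maximum is 100 (e.g. 6 + 7 + 8 + 10 + 20 + 23 + 26).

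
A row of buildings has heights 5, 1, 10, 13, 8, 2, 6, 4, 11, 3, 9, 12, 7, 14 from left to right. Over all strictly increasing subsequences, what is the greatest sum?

Let S[i] be the best sum of a strictly increasing subsequence ending at i:
i:      1  2  3  4  5  6  7  8  9 10 11 12 13 14
a[i]:   5  1 10 13  8  2  6  4 11  3  9 12  7 14
S:      5  1 15 28 13  3 11  7 26  6 22 38 18 52
Maximum is 52 (e.g. 5 + 10 + 11 + 12 + 14).

52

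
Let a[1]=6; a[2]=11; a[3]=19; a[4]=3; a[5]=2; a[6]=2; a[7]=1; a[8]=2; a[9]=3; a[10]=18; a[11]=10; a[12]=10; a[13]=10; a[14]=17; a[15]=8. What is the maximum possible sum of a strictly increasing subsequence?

Let S[i] be the best sum of a strictly increasing subsequence ending at i:
i:      1  2  3  4  5  6  7  8  9 10 11 12 13 14 15
a[i]:   6 11 19  3  2  2  1  2  3 18 10 10 10 17  8
S:      6 17 36  3  2  2  1  3  6 35 16 16 16 34 14
Maximum is 36 (e.g. 6 + 11 + 19).

36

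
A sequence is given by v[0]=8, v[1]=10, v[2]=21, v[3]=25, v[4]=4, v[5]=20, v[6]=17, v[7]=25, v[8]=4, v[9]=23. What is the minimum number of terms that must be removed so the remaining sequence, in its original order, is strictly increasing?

6

Fewest deletions = n − (longest strictly increasing subsequence).
Patience tails:
8 → extends → [8]
10 → extends → [8, 10]
21 → extends → [8, 10, 21]
25 → extends → [8, 10, 21, 25]
4 → replaces 8 → [4, 10, 21, 25]
20 → replaces 21 → [4, 10, 20, 25]
17 → replaces 20 → [4, 10, 17, 25]
25 → already a tail → [4, 10, 17, 25]
4 → already a tail → [4, 10, 17, 25]
23 → replaces 25 → [4, 10, 17, 23]
Longest strictly increasing subsequence has length 4, so deletions = 10 − 4 = 6.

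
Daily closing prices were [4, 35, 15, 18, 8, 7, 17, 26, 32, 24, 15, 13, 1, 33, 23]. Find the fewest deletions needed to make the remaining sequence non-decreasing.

9

Fewest deletions = n − (longest non-decreasing subsequence).
i:      1  2  3  4  5  6  7  8  9 10 11 12 13 14 15
a[i]:   4 35 15 18  8  7 17 26 32 24 15 13  1 33 23
dp:     1  2  2  3  2  2  3  4  5  4  3  3  1  6  4
max dp = 6, so deletions = 15 − 6 = 9.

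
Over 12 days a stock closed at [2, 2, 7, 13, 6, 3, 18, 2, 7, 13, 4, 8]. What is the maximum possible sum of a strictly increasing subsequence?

40

Let S[i] be the best sum of a strictly increasing subsequence ending at i:
i:      1  2  3  4  5  6  7  8  9 10 11 12
a[i]:   2  2  7 13  6  3 18  2  7 13  4  8
S:      2  2  9 22  8  5 40  2 15 28  9 23
Maximum is 40 (e.g. 2 + 7 + 13 + 18).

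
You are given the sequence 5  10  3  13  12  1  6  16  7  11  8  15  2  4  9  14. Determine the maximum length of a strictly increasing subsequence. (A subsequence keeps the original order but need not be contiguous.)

Track the smallest tail for each achievable length (strict):
5 → extends → [5]
10 → extends → [5, 10]
3 → replaces 5 → [3, 10]
13 → extends → [3, 10, 13]
12 → replaces 13 → [3, 10, 12]
1 → replaces 3 → [1, 10, 12]
6 → replaces 10 → [1, 6, 12]
16 → extends → [1, 6, 12, 16]
7 → replaces 12 → [1, 6, 7, 16]
11 → replaces 16 → [1, 6, 7, 11]
8 → replaces 11 → [1, 6, 7, 8]
15 → extends → [1, 6, 7, 8, 15]
2 → replaces 6 → [1, 2, 7, 8, 15]
4 → replaces 7 → [1, 2, 4, 8, 15]
9 → replaces 15 → [1, 2, 4, 8, 9]
14 → extends → [1, 2, 4, 8, 9, 14]
Six tails, so the longest strictly increasing subsequence has length 6 (e.g. 5, 6, 7, 8, 9, 14).

6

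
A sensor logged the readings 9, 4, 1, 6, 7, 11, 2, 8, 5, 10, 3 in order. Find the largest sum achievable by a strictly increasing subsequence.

Let S[i] be the best sum of a strictly increasing subsequence ending at i:
i:      1  2  3  4  5  6  7  8  9 10 11
a[i]:   9  4  1  6  7 11  2  8  5 10  3
S:      9  4  1 10 17 28  3 25  9 35  6
Maximum is 35 (e.g. 4 + 6 + 7 + 8 + 10).

35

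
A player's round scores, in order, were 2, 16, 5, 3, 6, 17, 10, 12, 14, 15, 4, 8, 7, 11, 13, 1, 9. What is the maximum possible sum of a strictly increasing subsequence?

Let S[i] be the best sum of a strictly increasing subsequence ending at i:
i:      1  2  3  4  5  6  7  8  9 10 11 12 13 14 15 16 17
a[i]:   2 16  5  3  6 17 10 12 14 15  4  8  7 11 13  1  9
S:      2 18  7  5 13 35 23 35 49 64  9 21 20 34 48  1 30
Maximum is 64 (e.g. 2 + 5 + 6 + 10 + 12 + 14 + 15).

64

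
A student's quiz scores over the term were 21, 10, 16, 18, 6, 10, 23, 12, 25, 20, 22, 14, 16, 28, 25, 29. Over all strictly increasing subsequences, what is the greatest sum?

Let S[i] be the best sum of a strictly increasing subsequence ending at i:
i:       1   2   3   4   5   6   7   8   9  10  11  12  13  14  15  16
a[i]:   21  10  16  18   6  10  23  12  25  20  22  14  16  28  25  29
S:      21  10  26  44   6  16  67  28  92  64  86  42  58 120 111 149
Maximum is 149 (e.g. 10 + 16 + 18 + 23 + 25 + 28 + 29).

149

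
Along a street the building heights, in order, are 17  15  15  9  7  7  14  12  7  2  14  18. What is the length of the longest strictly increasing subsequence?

4

Let dp[i] be the length of the longest such subsequence ending at index i:
i:      1  2  3  4  5  6  7  8  9 10 11 12
a[i]:  17 15 15  9  7  7 14 12  7  2 14 18
dp:     1  1  1  1  1  1  2  2  1  1  3  4
Maximum dp value is 4.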